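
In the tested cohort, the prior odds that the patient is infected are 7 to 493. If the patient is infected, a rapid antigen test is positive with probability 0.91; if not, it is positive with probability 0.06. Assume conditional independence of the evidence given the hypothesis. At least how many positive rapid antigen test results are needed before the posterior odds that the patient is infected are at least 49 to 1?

3

Prior odds = 7/493.
Likelihood ratio of a positive = 0.91/0.06 = 91/6.
Target odds = 49.
Require (91/6)ⁿ ≥ 49 ÷ (7/493) = 3451.
(91/6)² = 8281/36 falls short of 3451 but (91/6)³ = 753571/216 reaches it, so n = 3.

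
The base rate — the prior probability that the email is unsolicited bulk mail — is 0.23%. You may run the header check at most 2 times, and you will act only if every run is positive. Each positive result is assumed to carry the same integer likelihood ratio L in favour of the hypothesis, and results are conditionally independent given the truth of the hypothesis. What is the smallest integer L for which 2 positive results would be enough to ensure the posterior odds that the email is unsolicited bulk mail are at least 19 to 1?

Prior odds = 0.0023/0.9977 = 23/9977.
Target odds = 19.
Need L² ≥ 19 ÷ (23/9977) = 189563/23.
90² = 8100 < 189563/23 ≤ 8281 = 91², so L = 91.

91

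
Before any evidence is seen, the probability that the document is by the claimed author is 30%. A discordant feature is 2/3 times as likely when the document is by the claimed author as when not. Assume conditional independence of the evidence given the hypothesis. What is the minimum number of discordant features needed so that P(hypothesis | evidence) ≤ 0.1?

Prior odds: 0.3 ÷ 0.7 = 3/7.
Likelihood ratio per discordant feature = 2/3.
Target odds: 0.1 ÷ 0.9 = 1/9.
Need (3/7) × (2/3)ⁿ ≤ 1/9, i.e. (2/3)ⁿ ≤ 7/27.
(2/3)³ = 8/27 is still above 7/27 but (2/3)⁴ = 16/81 is at or below it, so n = 4.

4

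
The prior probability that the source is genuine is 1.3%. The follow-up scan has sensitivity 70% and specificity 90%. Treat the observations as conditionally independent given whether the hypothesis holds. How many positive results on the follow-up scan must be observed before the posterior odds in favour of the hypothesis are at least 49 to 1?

5

Prior odds: 0.013 ÷ 0.987 = 13/987.
False-positive rate = 1 − 0.9 = 0.1; likelihood ratio of a positive = 0.7/0.1 = 7.
Target odds = 49.
Require 7ⁿ ≥ 49 ÷ (13/987) = 48363/13.
7⁴ = 2401 falls short of 48363/13 but 7⁵ = 16807 reaches it, so n = 5.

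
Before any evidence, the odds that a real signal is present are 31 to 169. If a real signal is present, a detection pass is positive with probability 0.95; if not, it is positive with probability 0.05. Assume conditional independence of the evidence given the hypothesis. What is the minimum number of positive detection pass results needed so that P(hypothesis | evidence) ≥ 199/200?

3

Prior odds = 31/169.
Likelihood ratio of a positive = 0.95/0.05 = 19.
Target posterior odds = 0.995/0.005 = 199.
Need (31/169) × 19ⁿ ≥ 199, i.e. 19ⁿ ≥ 33631/31.
19² = 361 falls short of 33631/31 but 19³ = 6859 reaches it, so n = 3.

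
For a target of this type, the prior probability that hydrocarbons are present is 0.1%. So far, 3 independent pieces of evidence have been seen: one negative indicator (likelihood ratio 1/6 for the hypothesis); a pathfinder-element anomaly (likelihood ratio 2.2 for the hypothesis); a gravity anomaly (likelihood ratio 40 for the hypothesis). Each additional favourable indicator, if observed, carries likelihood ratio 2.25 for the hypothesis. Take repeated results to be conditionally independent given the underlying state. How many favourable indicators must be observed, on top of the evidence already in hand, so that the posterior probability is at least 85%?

Prior odds = 0.001/0.999 = 1/999.
Combined Bayes factor of the evidence already in hand = (1/6) × 2.2 × 40 = 44/3.
Odds after that evidence = (1/999) × 44/3 = 44/2997.
Target odds = 0.85/0.15 = 17/3.
Need 2.25ⁿ ≥ 17/3 ÷ (44/2997) = 16983/44.
2.25⁷ = 4782969/16384 falls short of 16983/44 but 2.25⁸ = 43046721/65536 reaches it, so n = 8.

8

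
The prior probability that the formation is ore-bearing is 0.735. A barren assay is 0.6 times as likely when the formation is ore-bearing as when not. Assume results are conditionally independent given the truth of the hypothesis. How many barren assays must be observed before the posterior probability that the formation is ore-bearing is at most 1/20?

Prior odds = 0.735/0.265 = 147/53.
Likelihood ratio per barren assay = 0.6.
Target posterior odds = 0.05/0.95 = 1/19.
Require 0.6ⁿ ≤ 1/19 ÷ (147/53) = 53/2793.
0.6⁷ = 2187/78125 is still above 53/2793 but 0.6⁸ = 6561/390625 is at or below it, so n = 8.

8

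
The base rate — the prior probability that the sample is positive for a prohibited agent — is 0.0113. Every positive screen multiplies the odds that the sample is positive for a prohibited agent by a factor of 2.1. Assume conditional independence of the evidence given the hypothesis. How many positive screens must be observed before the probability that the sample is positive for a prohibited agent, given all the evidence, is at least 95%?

Prior odds = 0.0113/0.9887 = 113/9887.
Likelihood ratio per positive screen = 2.1.
Target posterior odds = 0.95/0.05 = 19.
Require 2.1ⁿ ≥ 19 ÷ (113/9887) = 187853/113.
2.1⁹ ≈794.28 falls short of 187853/113 but 2.1¹⁰ ≈1667.99 reaches it, so n = 10.

10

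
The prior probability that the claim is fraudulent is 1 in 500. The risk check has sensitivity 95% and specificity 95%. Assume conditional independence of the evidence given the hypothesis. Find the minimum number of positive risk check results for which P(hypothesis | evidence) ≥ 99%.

Prior odds = 0.002/0.998 = 1/499.
False-positive rate = 1 − 0.95 = 0.05; likelihood ratio of a positive = 0.95/0.05 = 19.
Target odds: 0.99 ÷ 0.01 = 99.
Need (1/499) × 19ⁿ ≥ 99, i.e. 19ⁿ ≥ 49401.
19³ = 6859 falls short of 49401 but 19⁴ = 130321 reaches it, so n = 4.

4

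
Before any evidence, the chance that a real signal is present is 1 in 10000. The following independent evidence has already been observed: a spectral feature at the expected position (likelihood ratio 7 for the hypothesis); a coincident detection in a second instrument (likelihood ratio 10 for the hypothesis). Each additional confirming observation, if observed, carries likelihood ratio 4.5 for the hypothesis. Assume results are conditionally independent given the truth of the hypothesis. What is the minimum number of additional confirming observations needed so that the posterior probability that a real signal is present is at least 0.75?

5

Prior odds = 0.0001/0.9999 = 1/9999.
Combined Bayes factor of the evidence already in hand = 7 × 10 = 70.
Odds after that evidence = (1/9999) × 70 = 70/9999.
Target odds = 0.75/0.25 = 3.
Need 4.5ⁿ ≥ 3 ÷ (70/9999) = 29997/70.
4.5⁴ = 410.0625 falls short of 29997/70 but 4.5⁵ = 1845.28125 reaches it, so n = 5.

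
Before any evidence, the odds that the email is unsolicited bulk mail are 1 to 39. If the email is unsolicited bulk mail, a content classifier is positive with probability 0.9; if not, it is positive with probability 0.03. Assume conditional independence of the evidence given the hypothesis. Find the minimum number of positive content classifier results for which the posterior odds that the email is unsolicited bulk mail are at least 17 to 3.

Prior odds = 1/39.
Likelihood ratio of a positive = 0.9/0.03 = 30.
Target odds = 17/3.
Need (1/39) × 30ⁿ ≥ 17/3, i.e. 30ⁿ ≥ 221.
30¹ = 30 falls short of 221 but 30² = 900 reaches it, so n = 2.

2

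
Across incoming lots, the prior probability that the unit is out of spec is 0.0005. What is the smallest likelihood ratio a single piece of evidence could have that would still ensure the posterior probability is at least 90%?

17991

Prior odds = 0.0005/0.9995 = 1/1999.
Target odds = 0.9/0.1 = 9.
Required Bayes factor = 9 ÷ (1/1999) = 17991.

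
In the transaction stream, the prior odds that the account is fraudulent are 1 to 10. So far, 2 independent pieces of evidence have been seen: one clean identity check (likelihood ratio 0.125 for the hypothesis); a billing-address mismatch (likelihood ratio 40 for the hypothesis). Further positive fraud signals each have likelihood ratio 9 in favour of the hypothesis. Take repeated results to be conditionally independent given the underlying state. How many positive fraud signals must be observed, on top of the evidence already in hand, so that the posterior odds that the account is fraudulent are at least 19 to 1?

2

Prior odds = 0.1.
Combined Bayes factor of the evidence already in hand = 0.125 × 40 = 5.
Odds after that evidence = 0.1 × 5 = 0.5.
Target odds = 19.
Need 9ⁿ ≥ 19 ÷ 0.5 = 38.
9¹ = 9 falls short of 38 but 9² = 81 reaches it, so n = 2.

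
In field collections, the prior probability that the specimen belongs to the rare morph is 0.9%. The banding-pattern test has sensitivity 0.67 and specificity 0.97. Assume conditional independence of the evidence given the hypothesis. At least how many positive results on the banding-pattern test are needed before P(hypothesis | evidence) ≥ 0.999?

4

Prior odds: 0.009 ÷ 0.991 = 9/991.
False-positive rate = 1 − 0.97 = 0.03; likelihood ratio of a positive = 0.67/0.03 = 67/3.
Target odds: 0.999 ÷ 0.001 = 999.
Need (9/991) × (67/3)ⁿ ≥ 999, i.e. (67/3)ⁿ ≥ 110001.
(67/3)³ = 300763/27 falls short of 110001 but (67/3)⁴ = 20151121/81 reaches it, so n = 4.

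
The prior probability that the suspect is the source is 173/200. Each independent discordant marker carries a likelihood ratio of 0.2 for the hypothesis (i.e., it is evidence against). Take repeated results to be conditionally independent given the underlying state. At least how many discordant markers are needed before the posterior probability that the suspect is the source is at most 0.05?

Prior odds: 0.865 ÷ 0.135 = 173/27.
Likelihood ratio per discordant marker = 0.2.
Target posterior odds = 0.05/0.95 = 1/19.
Need (173/27) × 0.2ⁿ ≤ 1/19, i.e. 0.2ⁿ ≤ 27/3287.
0.2² = 0.04 is still above 27/3287 but 0.2³ = 0.008 is at or below it, so n = 3.

3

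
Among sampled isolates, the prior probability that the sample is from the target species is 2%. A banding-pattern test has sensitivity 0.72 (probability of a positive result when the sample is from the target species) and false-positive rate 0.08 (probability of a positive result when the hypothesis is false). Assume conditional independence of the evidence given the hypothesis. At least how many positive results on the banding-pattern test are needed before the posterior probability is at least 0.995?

Prior odds = 0.02/0.98 = 1/49.
Likelihood ratio of a positive result = 0.72/0.08 = 9.
Target odds: 0.995 ÷ 0.005 = 199.
Require 9ⁿ ≥ 199 ÷ (1/49) = 9751.
9⁴ = 6561 falls short of 9751 but 9⁵ = 59049 reaches it, so n = 5.

5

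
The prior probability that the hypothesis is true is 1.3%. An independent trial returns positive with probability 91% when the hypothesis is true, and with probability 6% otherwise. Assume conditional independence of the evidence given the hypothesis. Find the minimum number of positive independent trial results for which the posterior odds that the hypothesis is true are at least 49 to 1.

4

Prior odds = 0.013/0.987 = 13/987.
Likelihood ratio of a positive result = 0.91/0.06 = 91/6.
Target odds = 49.
Need (13/987) × (91/6)ⁿ ≥ 49, i.e. (91/6)ⁿ ≥ 48363/13.
(91/6)³ = 753571/216 falls short of 48363/13 but (91/6)⁴ = 68574961/1296 reaches it, so n = 4.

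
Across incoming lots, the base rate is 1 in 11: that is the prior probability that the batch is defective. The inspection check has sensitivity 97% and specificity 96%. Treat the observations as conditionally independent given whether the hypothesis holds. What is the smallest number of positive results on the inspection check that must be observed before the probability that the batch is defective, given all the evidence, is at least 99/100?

Prior odds = (1/11)/(10/11) = 0.1.
False-positive rate = 1 − 0.96 = 0.04; likelihood ratio of a positive = 0.97/0.04 = 24.25.
Target odds: 0.99 ÷ 0.01 = 99.
Require 24.25ⁿ ≥ 99 ÷ 0.1 = 990.
24.25² = 588.0625 falls short of 990 but 24.25³ = 912673/64 reaches it, so n = 3.

3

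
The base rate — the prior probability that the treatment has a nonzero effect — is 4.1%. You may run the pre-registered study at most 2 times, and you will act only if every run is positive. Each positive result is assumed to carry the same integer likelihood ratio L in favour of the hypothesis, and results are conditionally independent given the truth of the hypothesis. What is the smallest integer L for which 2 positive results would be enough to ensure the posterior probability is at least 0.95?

22

Prior odds = 0.041/0.959 = 41/959.
Target odds = 0.95/0.05 = 19.
Need L² ≥ 19 ÷ (41/959) = 18221/41.
21² = 441 < 18221/41 ≤ 484 = 22², so L = 22.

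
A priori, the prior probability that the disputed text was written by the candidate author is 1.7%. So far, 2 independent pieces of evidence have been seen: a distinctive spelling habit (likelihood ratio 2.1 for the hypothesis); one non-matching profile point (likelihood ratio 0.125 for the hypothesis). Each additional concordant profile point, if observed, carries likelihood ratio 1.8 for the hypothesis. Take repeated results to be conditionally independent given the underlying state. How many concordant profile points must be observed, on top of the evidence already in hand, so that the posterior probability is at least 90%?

Prior odds = 0.017/0.983 = 17/983.
Combined Bayes factor of the evidence already in hand = 2.1 × 0.125 = 0.2625.
Odds after that evidence = (17/983) × 0.2625 = 357/78640.
Target odds = 0.9/0.1 = 9.
Need 1.8ⁿ ≥ 9 ÷ (357/78640) = 235920/119.
1.8¹² ≈1156.83 falls short of 235920/119 but 1.8¹³ ≈2082.3 reaches it, so n = 13.

13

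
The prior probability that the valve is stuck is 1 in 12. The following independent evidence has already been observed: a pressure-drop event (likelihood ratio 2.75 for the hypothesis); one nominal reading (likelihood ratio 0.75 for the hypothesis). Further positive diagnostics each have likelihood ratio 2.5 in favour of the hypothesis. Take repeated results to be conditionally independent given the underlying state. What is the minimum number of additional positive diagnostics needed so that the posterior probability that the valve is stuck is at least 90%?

Prior odds = (1/12)/(11/12) = 1/11.
Combined Bayes factor of the evidence already in hand = 2.75 × 0.75 = 2.0625.
Odds after that evidence = (1/11) × 2.0625 = 0.1875.
Target odds = 0.9/0.1 = 9.
Need 2.5ⁿ ≥ 9 ÷ 0.1875 = 48.
2.5⁴ = 39.0625 falls short of 48 but 2.5⁵ = 97.65625 reaches it, so n = 5.

5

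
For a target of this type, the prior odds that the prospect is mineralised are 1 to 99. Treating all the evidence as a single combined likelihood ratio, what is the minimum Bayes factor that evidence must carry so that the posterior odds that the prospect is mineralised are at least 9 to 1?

Prior odds = 1/99.
Target odds = 9.
Required Bayes factor = 9 ÷ (1/99) = 891.

891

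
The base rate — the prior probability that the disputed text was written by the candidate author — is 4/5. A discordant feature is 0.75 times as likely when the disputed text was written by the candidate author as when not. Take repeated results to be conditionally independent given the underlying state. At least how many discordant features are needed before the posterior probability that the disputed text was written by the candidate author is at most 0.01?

21

Prior odds = 0.8/0.2 = 4.
Likelihood ratio per discordant feature = 0.75.
Target posterior odds = 0.01/0.99 = 1/99.
Need 4 × 0.75ⁿ ≤ 1/99, i.e. 0.75ⁿ ≤ 1/396.
0.75²⁰ ≈0.00317121 is still above 1/396 but 0.75²¹ ≈0.00237841 is at or below it, so n = 21.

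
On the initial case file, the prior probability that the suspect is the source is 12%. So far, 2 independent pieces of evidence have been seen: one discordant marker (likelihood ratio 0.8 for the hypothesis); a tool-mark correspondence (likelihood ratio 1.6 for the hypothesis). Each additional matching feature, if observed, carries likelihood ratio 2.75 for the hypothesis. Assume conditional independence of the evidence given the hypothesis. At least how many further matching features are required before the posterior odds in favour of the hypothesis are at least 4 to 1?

Prior odds = 0.12/0.88 = 3/22.
Combined Bayes factor of the evidence already in hand = 0.8 × 1.6 = 1.28.
Odds after that evidence = (3/22) × 1.28 = 48/275.
Target odds = 4.
Need 2.75ⁿ ≥ 4 ÷ (48/275) = 275/12.
2.75³ = 20.796875 falls short of 275/12 but 2.75⁴ = 57.19140625 reaches it, so n = 4.

4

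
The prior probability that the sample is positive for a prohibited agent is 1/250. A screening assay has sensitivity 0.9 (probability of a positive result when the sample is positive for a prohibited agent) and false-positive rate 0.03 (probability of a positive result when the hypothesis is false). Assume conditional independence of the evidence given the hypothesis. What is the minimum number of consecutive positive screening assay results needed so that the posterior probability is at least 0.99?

Prior odds: 0.004 ÷ 0.996 = 1/249.
Likelihood ratio of a positive result = 0.9/0.03 = 30.
Target posterior odds = 0.99/0.01 = 99.
Need (1/249) × 30ⁿ ≥ 99, i.e. 30ⁿ ≥ 24651.
30² = 900 falls short of 24651 but 30³ = 27000 reaches it, so n = 3.

3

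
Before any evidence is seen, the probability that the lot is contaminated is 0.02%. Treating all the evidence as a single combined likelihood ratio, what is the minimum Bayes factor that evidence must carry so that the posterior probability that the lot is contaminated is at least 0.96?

Prior odds = 0.0002/0.9998 = 1/4999.
Target odds = 0.96/0.04 = 24.
Required Bayes factor = 24 ÷ (1/4999) = 119976.

119976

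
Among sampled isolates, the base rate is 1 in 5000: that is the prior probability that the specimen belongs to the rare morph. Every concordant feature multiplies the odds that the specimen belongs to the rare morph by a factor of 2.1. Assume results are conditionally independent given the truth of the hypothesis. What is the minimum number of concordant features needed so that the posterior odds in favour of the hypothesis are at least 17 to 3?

Prior odds: 0.0002 ÷ 0.9998 = 1/4999.
Likelihood ratio per concordant feature = 2.1.
Target odds = 17/3.
Require 2.1ⁿ ≥ 17/3 ÷ (1/4999) = 84983/3.
2.1¹³ ≈15447.2 falls short of 84983/3 but 2.1¹⁴ ≈32439.2 reaches it, so n = 14.

14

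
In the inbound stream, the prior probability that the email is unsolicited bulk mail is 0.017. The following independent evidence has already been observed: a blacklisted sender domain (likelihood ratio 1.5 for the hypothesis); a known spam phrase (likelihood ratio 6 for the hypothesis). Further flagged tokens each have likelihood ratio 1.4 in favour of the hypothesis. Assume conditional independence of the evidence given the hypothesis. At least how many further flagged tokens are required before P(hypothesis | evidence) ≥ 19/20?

15

Prior odds = 0.017/0.983 = 17/983.
Combined Bayes factor of the evidence already in hand = 1.5 × 6 = 9.
Odds after that evidence = (17/983) × 9 = 153/983.
Target odds = 0.95/0.05 = 19.
Need 1.4ⁿ ≥ 19 ÷ (153/983) = 18677/153.
1.4¹⁴ ≈111.12 falls short of 18677/153 but 1.4¹⁵ ≈155.568 reaches it, so n = 15.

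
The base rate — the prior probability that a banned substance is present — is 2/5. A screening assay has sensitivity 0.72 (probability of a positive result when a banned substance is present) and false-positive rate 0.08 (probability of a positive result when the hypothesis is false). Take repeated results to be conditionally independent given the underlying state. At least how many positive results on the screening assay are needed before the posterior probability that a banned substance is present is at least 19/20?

Prior odds: 0.4 ÷ 0.6 = 2/3.
Likelihood ratio of a positive result = 0.72/0.08 = 9.
Target odds: 0.95 ÷ 0.05 = 19.
Need (2/3) × 9ⁿ ≥ 19, i.e. 9ⁿ ≥ 28.5.
9¹ = 9 falls short of 28.5 but 9² = 81 reaches it, so n = 2.

2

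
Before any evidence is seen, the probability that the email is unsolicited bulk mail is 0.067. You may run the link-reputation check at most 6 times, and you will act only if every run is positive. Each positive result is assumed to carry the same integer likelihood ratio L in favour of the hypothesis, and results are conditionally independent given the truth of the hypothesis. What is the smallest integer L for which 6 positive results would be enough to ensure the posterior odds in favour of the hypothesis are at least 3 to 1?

2

Prior odds = 0.067/0.933 = 67/933.
Target odds = 3.
Need L⁶ ≥ 3 ÷ (67/933) = 2799/67.
1⁶ = 1 < 2799/67 ≤ 64 = 2⁶, so L = 2.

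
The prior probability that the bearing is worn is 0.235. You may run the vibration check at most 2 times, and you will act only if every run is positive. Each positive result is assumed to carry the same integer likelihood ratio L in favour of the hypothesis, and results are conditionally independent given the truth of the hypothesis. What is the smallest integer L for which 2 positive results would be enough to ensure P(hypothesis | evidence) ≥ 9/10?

6

Prior odds = 0.235/0.765 = 47/153.
Target odds = 0.9/0.1 = 9.
Need L² ≥ 9 ÷ (47/153) = 1377/47.
5² = 25 < 1377/47 ≤ 36 = 6², so L = 6.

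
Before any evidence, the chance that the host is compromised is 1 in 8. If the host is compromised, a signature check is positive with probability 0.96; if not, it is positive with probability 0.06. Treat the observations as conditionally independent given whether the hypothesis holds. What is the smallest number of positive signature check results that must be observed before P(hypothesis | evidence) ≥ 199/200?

Prior odds = 0.125/0.875 = 1/7.
Likelihood ratio of a positive = 0.96/0.06 = 16.
Target posterior odds = 0.995/0.005 = 199.
Need (1/7) × 16ⁿ ≥ 199, i.e. 16ⁿ ≥ 1393.
16² = 256 falls short of 1393 but 16³ = 4096 reaches it, so n = 3.

3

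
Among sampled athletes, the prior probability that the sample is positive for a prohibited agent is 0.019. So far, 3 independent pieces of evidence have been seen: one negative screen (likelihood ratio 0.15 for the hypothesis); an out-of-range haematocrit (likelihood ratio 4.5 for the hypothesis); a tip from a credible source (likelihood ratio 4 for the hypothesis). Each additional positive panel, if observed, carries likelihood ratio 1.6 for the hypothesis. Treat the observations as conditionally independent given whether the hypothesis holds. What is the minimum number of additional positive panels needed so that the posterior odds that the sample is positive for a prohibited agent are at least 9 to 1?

Prior odds = 0.019/0.981 = 19/981.
Combined Bayes factor of the evidence already in hand = 0.15 × 4.5 × 4 = 2.7.
Odds after that evidence = (19/981) × 2.7 = 57/1090.
Target odds = 9.
Need 1.6ⁿ ≥ 9 ÷ (57/1090) = 3270/19.
1.6¹⁰ ≈109.951 falls short of 3270/19 but 1.6¹¹ ≈175.922 reaches it, so n = 11.

11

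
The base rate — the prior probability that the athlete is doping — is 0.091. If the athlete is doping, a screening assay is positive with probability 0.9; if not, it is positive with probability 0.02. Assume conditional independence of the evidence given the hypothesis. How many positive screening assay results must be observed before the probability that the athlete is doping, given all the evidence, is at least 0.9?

Prior odds: 0.091 ÷ 0.909 = 91/909.
Likelihood ratio of a positive = 0.9/0.02 = 45.
Target posterior odds = 0.9/0.1 = 9.
Need (91/909) × 45ⁿ ≥ 9, i.e. 45ⁿ ≥ 8181/91.
45¹ = 45 falls short of 8181/91 but 45² = 2025 reaches it, so n = 2.

2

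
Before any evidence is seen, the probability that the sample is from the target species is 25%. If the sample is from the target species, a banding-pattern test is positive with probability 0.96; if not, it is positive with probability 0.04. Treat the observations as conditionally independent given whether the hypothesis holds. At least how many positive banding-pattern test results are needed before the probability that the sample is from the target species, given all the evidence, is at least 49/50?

Prior odds = 0.25/0.75 = 1/3.
Likelihood ratio of a positive = 0.96/0.04 = 24.
Target odds: 0.98 ÷ 0.02 = 49.
Need (1/3) × 24ⁿ ≥ 49, i.e. 24ⁿ ≥ 147.
24¹ = 24 falls short of 147 but 24² = 576 reaches it, so n = 2.

2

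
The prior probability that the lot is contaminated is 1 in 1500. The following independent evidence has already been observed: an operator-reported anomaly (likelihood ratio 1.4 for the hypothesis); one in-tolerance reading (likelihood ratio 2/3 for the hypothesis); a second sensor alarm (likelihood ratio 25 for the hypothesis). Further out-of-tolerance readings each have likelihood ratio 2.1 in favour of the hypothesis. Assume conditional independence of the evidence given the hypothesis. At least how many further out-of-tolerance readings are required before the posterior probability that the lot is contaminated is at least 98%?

Prior odds = (1/1500)/(1499/1500) = 1/1499.
Combined Bayes factor of the evidence already in hand = 1.4 × (2/3) × 25 = 70/3.
Odds after that evidence = (1/1499) × 70/3 = 70/4497.
Target odds = 0.98/0.02 = 49.
Need 2.1ⁿ ≥ 49 ÷ (70/4497) = 3147.9.
2.1¹⁰ ≈1667.99 falls short of 3147.9 but 2.1¹¹ ≈3502.78 reaches it, so n = 11.

11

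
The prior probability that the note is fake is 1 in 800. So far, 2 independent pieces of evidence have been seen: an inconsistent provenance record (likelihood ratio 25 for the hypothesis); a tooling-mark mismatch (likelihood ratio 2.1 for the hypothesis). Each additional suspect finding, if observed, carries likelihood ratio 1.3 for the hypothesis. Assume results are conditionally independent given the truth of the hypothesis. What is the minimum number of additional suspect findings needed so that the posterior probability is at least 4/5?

Prior odds = 0.00125/0.99875 = 1/799.
Combined Bayes factor of the evidence already in hand = 25 × 2.1 = 52.5.
Odds after that evidence = (1/799) × 52.5 = 105/1598.
Target odds = 0.8/0.2 = 4.
Need 1.3ⁿ ≥ 4 ÷ (105/1598) = 6392/105.
1.3¹⁵ ≈51.1859 falls short of 6392/105 but 1.3¹⁶ ≈66.5417 reaches it, so n = 16.

16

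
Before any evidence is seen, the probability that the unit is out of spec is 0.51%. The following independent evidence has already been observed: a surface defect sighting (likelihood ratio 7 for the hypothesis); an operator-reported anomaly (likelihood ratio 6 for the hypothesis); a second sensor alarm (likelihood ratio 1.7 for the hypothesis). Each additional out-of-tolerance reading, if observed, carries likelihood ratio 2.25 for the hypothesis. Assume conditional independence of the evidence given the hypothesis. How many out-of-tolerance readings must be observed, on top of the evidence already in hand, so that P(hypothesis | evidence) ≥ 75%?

3

Prior odds = 0.0051/0.9949 = 51/9949.
Combined Bayes factor of the evidence already in hand = 7 × 6 × 1.7 = 71.4.
Odds after that evidence = (51/9949) × 71.4 = 18207/49745.
Target odds = 0.75/0.25 = 3.
Need 2.25ⁿ ≥ 3 ÷ (18207/49745) = 49745/6069.
2.25² = 5.0625 falls short of 49745/6069 but 2.25³ = 11.390625 reaches it, so n = 3.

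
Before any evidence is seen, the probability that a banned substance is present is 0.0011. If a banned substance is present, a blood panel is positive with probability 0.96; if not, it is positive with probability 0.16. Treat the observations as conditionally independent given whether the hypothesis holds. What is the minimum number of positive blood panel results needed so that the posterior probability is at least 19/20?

6

Prior odds = 0.0011/0.9989 = 11/9989.
Likelihood ratio of a positive = 0.96/0.16 = 6.
Target posterior odds = 0.95/0.05 = 19.
Require 6ⁿ ≥ 19 ÷ (11/9989) = 189791/11.
6⁵ = 7776 falls short of 189791/11 but 6⁶ = 46656 reaches it, so n = 6.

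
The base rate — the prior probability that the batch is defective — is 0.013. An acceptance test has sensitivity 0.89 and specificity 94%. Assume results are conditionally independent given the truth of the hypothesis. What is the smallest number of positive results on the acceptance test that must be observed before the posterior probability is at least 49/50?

4

Prior odds = 0.013/0.987 = 13/987.
False-positive rate = 1 − 0.94 = 0.06; likelihood ratio of a positive = 0.89/0.06 = 89/6.
Target posterior odds = 0.98/0.02 = 49.
Need (13/987) × (89/6)ⁿ ≥ 49, i.e. (89/6)ⁿ ≥ 48363/13.
(89/6)³ = 704969/216 falls short of 48363/13 but (89/6)⁴ = 62742241/1296 reaches it, so n = 4.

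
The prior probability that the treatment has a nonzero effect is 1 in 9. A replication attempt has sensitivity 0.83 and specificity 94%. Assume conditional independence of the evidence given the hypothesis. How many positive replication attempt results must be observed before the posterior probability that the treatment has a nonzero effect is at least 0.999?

Prior odds: (1/9) ÷ (8/9) = 0.125.
False-positive rate = 1 − 0.94 = 0.06; likelihood ratio of a positive = 0.83/0.06 = 83/6.
Target posterior odds = 0.999/0.001 = 999.
Require (83/6)ⁿ ≥ 999 ÷ 0.125 = 7992.
(83/6)³ = 571787/216 falls short of 7992 but (83/6)⁴ = 47458321/1296 reaches it, so n = 4.

4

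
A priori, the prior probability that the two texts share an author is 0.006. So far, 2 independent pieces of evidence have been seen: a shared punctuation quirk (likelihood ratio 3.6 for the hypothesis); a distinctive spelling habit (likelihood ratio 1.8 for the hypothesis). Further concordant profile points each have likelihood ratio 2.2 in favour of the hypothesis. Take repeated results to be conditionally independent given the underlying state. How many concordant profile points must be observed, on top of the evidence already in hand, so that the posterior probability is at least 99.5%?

Prior odds = 0.006/0.994 = 3/497.
Combined Bayes factor of the evidence already in hand = 3.6 × 1.8 = 6.48.
Odds after that evidence = (3/497) × 6.48 = 486/12425.
Target odds = 0.995/0.005 = 199.
Need 2.2ⁿ ≥ 199 ÷ (486/12425) = 2472575/486.
2.2¹⁰ ≈2655.99 falls short of 2472575/486 but 2.2¹¹ ≈5843.18 reaches it, so n = 11.

11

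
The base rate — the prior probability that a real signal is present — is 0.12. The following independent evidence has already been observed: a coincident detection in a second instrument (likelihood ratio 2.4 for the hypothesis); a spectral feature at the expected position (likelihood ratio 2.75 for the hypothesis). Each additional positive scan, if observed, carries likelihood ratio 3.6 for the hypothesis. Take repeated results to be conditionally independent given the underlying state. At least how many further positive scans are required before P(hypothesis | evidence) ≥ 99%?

4

Prior odds = 0.12/0.88 = 3/22.
Combined Bayes factor of the evidence already in hand = 2.4 × 2.75 = 6.6.
Odds after that evidence = (3/22) × 6.6 = 0.9.
Target odds = 0.99/0.01 = 99.
Need 3.6ⁿ ≥ 99 ÷ 0.9 = 110.
3.6³ = 46.656 falls short of 110 but 3.6⁴ = 167.9616 reaches it, so n = 4.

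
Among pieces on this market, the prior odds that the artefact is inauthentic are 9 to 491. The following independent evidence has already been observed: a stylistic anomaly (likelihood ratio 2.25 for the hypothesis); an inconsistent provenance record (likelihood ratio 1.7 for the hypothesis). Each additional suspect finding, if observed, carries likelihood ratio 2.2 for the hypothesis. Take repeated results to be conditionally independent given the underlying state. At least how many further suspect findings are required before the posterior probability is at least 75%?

Prior odds = 9/491.
Combined Bayes factor of the evidence already in hand = 2.25 × 1.7 = 3.825.
Odds after that evidence = (9/491) × 3.825 = 1377/19640.
Target odds = 0.75/0.25 = 3.
Need 2.2ⁿ ≥ 3 ÷ (1377/19640) = 19640/459.
2.2⁴ = 23.4256 falls short of 19640/459 but 2.2⁵ = 51.53632 reaches it, so n = 5.

5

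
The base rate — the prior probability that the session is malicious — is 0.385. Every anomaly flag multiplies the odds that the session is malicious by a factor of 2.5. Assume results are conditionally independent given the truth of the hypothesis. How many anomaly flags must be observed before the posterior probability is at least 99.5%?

Prior odds = 0.385/0.615 = 77/123.
Likelihood ratio per anomaly flag = 2.5.
Target odds: 0.995 ÷ 0.005 = 199.
Need (77/123) × 2.5ⁿ ≥ 199, i.e. 2.5ⁿ ≥ 24477/77.
2.5⁶ = 244.140625 falls short of 24477/77 but 2.5⁷ = 610.3515625 reaches it, so n = 7.

7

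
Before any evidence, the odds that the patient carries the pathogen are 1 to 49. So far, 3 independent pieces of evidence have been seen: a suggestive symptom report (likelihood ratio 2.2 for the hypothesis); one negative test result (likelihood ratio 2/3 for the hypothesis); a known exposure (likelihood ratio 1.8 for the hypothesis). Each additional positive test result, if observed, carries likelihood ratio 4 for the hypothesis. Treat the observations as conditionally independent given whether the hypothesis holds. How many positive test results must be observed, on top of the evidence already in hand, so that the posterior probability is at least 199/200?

6

Prior odds = 1/49.
Combined Bayes factor of the evidence already in hand = 2.2 × (2/3) × 1.8 = 2.64.
Odds after that evidence = (1/49) × 2.64 = 66/1225.
Target odds = 0.995/0.005 = 199.
Need 4ⁿ ≥ 199 ÷ (66/1225) = 243775/66.
4⁵ = 1024 falls short of 243775/66 but 4⁶ = 4096 reaches it, so n = 6.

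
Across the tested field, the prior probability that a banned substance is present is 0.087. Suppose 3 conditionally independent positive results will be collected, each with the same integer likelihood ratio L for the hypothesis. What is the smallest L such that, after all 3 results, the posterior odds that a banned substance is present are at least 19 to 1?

6

Prior odds = 0.087/0.913 = 87/913.
Target odds = 19.
Need L³ ≥ 19 ÷ (87/913) = 17347/87.
5³ = 125 < 17347/87 ≤ 216 = 6³, so L = 6.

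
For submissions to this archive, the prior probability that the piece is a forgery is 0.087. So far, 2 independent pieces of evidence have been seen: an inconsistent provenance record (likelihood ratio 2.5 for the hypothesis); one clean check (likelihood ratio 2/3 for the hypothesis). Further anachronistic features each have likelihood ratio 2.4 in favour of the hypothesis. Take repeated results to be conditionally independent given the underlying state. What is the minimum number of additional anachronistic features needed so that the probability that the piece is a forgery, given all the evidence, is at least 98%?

7

Prior odds = 0.087/0.913 = 87/913.
Combined Bayes factor of the evidence already in hand = 2.5 × (2/3) = 5/3.
Odds after that evidence = (87/913) × 5/3 = 145/913.
Target odds = 0.98/0.02 = 49.
Need 2.4ⁿ ≥ 49 ÷ (145/913) = 44737/145.
2.4⁶ = 2985984/15625 falls short of 44737/145 but 2.4⁷ = 35831808/78125 reaches it, so n = 7.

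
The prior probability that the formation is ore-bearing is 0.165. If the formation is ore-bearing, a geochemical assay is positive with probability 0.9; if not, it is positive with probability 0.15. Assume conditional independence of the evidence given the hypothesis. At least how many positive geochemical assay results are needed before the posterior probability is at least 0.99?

4

Prior odds = 0.165/0.835 = 33/167.
Likelihood ratio of a positive = 0.9/0.15 = 6.
Target odds: 0.99 ÷ 0.01 = 99.
Need (33/167) × 6ⁿ ≥ 99, i.e. 6ⁿ ≥ 501.
6³ = 216 falls short of 501 but 6⁴ = 1296 reaches it, so n = 4.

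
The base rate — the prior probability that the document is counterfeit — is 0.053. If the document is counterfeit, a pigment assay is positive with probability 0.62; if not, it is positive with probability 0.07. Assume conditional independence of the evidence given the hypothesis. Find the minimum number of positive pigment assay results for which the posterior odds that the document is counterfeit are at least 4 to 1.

Prior odds = 0.053/0.947 = 53/947.
Likelihood ratio of a positive = 0.62/0.07 = 62/7.
Target odds = 4.
Require (62/7)ⁿ ≥ 4 ÷ (53/947) = 3788/53.
(62/7)¹ = 62/7 falls short of 3788/53 but (62/7)² = 3844/49 reaches it, so n = 2.

2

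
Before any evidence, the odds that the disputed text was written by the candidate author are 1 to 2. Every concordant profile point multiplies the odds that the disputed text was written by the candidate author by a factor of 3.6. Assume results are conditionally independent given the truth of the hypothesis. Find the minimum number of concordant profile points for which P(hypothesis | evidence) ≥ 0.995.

Prior odds = 0.5.
Likelihood ratio per concordant profile point = 3.6.
Target odds: 0.995 ÷ 0.005 = 199.
Require 3.6ⁿ ≥ 199 ÷ 0.5 = 398.
3.6⁴ = 167.9616 falls short of 398 but 3.6⁵ = 604.66176 reaches it, so n = 5.

5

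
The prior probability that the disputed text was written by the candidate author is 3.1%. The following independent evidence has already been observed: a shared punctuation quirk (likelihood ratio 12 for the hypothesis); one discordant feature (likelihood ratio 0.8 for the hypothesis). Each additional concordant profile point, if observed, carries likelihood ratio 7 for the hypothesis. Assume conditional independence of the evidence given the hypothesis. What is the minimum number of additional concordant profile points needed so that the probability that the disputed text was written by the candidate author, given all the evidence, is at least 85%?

Prior odds = 0.031/0.969 = 31/969.
Combined Bayes factor of the evidence already in hand = 12 × 0.8 = 9.6.
Odds after that evidence = (31/969) × 9.6 = 496/1615.
Target odds = 0.85/0.15 = 17/3.
Need 7ⁿ ≥ 17/3 ÷ (496/1615) = 27455/1488.
7¹ = 7 falls short of 27455/1488 but 7² = 49 reaches it, so n = 2.

2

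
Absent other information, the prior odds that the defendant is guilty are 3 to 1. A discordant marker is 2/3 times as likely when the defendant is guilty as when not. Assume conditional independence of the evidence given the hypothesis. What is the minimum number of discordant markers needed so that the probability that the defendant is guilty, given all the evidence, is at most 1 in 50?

13

Prior odds = 3.
Likelihood ratio per discordant marker = 2/3.
Target odds: 0.02 ÷ 0.98 = 1/49.
Need 3 × (2/3)ⁿ ≤ 1/49, i.e. (2/3)ⁿ ≤ 1/147.
(2/3)¹² = 4096/531441 is still above 1/147 but (2/3)¹³ = 8192/1594323 is at or below it, so n = 13.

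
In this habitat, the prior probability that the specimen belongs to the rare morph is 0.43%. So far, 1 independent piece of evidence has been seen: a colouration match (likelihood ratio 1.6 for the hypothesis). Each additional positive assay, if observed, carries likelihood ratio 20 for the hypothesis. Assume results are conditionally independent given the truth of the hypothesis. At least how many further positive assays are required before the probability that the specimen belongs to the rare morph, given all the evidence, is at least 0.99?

4

Prior odds = 0.0043/0.9957 = 43/9957.
Bayes factor of the evidence already in hand = 1.6.
Odds after that evidence = (43/9957) × 1.6 = 344/49785.
Target odds = 0.99/0.01 = 99.
Need 20ⁿ ≥ 99 ÷ (344/49785) = 4928715/344.
20³ = 8000 falls short of 4928715/344 but 20⁴ = 160000 reaches it, so n = 4.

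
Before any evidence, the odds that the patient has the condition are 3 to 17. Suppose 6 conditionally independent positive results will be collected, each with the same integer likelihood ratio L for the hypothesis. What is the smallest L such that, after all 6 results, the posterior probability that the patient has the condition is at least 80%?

Prior odds = 3/17.
Target odds = 0.8/0.2 = 4.
Need L⁶ ≥ 4 ÷ (3/17) = 68/3.
1⁶ = 1 < 68/3 ≤ 64 = 2⁶, so L = 2.

2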